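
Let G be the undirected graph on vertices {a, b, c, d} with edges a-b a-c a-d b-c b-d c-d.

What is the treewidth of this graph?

3

A width-3 tree decomposition is:
Bags: B1 = {a, b, c, d}
Tree: (single bag)
A single bag containing all 4 vertices is trivially a valid decomposition of width 3. Conversely, {a, b, c, d} is a clique of size 4, and the vertices of any clique must share a bag in every tree decomposition; so some bag has ≥ 4 vertices and tw(G) ≥ 3. Combining the bounds, tw(G) = 3.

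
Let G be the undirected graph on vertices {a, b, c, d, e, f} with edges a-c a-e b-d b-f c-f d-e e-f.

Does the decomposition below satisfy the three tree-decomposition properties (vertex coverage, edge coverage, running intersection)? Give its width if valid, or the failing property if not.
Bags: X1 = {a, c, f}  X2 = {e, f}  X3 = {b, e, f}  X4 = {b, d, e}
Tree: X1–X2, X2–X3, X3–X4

A tree decomposition must satisfy three properties: every vertex lies in some bag; for every edge, both endpoints lie together in some bag; and for every vertex, the bags containing it form a connected subtree. Here edge (a,e) lies in no bag, so the decomposition is invalid.

No — edge (a,e) lies in no bag.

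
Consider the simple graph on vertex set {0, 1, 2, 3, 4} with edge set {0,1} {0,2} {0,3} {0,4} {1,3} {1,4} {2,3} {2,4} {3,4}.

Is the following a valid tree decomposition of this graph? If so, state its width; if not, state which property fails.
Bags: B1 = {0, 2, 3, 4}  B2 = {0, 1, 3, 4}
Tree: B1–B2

Yes; width 3.

Every vertex of G appears in some bag (union = {0, 1, 2, 3, 4}); every edge is covered by a bag; and for each vertex v the set of bags containing v is connected in the bag tree. The decomposition is therefore valid. The largest bag has 4 vertices, so the width is 3.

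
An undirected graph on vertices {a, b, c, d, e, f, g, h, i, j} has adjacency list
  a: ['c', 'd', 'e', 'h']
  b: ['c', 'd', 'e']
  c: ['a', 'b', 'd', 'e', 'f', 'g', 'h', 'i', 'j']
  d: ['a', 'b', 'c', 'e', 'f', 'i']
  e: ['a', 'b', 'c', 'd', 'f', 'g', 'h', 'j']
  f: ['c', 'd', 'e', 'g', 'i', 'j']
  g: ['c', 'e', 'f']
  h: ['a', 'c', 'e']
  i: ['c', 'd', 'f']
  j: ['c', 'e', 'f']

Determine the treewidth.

A width-3 tree decomposition is:
Bags: B1 = {c, d, e, f}  B2 = {c, e, f, j}  B3 = {c, e, f, g}  B4 = {b, c, d, e}  B5 = {a, c, d, e}  B6 = {c, d, f, i}  B7 = {a, c, e, h}
Tree: B1–B2, B1–B3, B1–B4, B1–B5, B1–B6, B5–B7
The largest bag has 4 vertices, giving width 3; this decomposition certifies tw(G) ≤ 3. On the other hand G contains the 4-clique {c, d, e, f}. A clique must lie in a single bag of any decomposition, so no decomposition can have width below 3. Combining the bounds, tw(G) = 3.

3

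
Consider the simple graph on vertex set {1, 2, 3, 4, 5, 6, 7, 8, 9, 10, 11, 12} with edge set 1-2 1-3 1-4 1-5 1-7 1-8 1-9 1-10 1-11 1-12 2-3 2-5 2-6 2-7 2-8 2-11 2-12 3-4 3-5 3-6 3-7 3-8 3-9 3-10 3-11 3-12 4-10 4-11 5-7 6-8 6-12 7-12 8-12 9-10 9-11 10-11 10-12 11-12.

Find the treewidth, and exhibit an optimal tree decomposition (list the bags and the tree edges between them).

Treewidth 4.
One optimal decomposition is:
Bags: B1 = {1, 2, 3, 7, 12}  B2 = {1, 2, 3, 11, 12}  B3 = {1, 3, 10, 11, 12}  B4 = {1, 2, 3, 8, 12}  B5 = {2, 3, 6, 8, 12}  B6 = {1, 3, 4, 10, 11}  B7 = {1, 2, 3, 5, 7}  B8 = {1, 3, 9, 10, 11}
Tree: B1–B2, B2–B3, B1–B4, B4–B5, B3–B6, B1–B7, B6–B8

Each bag holds 5 vertices, so the decomposition has width 4, which upper-bounds the treewidth. Conversely, {1, 3, 9, 10, 11} is a clique of size 5, and the vertices of any clique must share a bag in every tree decomposition; so some bag has ≥ 5 vertices and tw(G) ≥ 4. The upper and lower bounds meet at 4, so that is the treewidth.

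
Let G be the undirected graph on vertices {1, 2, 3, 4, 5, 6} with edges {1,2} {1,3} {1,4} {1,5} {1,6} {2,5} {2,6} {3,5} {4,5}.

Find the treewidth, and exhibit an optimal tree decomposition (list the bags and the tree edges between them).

Every bag has size at most 3, so the width is 3 − 1 = 2 and tw(G) ≤ 2. On the other hand G contains the 3-clique {1, 2, 5}. A clique must lie in a single bag of any decomposition, so no decomposition can have width below 2. Hence tw(G) = 2 exactly.

Treewidth 2.
One such decomposition:
Bags: B1 = {1, 3, 5}  B2 = {1, 4, 5}  B3 = {1, 2, 5}  B4 = {1, 2, 6}
Tree: B1–B2, B2–B3, B3–B4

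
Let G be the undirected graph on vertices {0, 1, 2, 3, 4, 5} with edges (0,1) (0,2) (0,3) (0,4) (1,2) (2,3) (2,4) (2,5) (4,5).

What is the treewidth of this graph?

2

A width-2 tree decomposition is:
Bags: B1 = {0, 2, 3}  B2 = {0, 2, 4}  B3 = {0, 1, 2}  B4 = {2, 4, 5}
Tree: B1–B2, B1–B3, B2–B4
Each bag holds 3 vertices, so the decomposition has width 2, which upper-bounds the treewidth. Conversely, {0, 1, 2} is a clique of size 3, and the vertices of any clique must share a bag in every tree decomposition; so some bag has ≥ 3 vertices and tw(G) ≥ 2. Therefore the treewidth is 2.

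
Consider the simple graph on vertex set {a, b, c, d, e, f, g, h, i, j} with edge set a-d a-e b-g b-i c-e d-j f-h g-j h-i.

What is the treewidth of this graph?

A width-1 tree decomposition is:
Bags: B1 = {c, e}  B2 = {a, e}  B3 = {a, d}  B4 = {d, j}  B5 = {g, j}  B6 = {b, g}  B7 = {b, i}  B8 = {h, i}  B9 = {f, h}
Tree: B1–B2, B2–B3, B3–B4, B4–B5, B5–B6, B6–B7, B7–B8, B8–B9
The largest bag has 2 vertices, giving width 1; this decomposition certifies tw(G) ≤ 1. Any graph with an edge has treewidth ≥ 1, and G has the edge c–e. Hence tw(G) = 1 exactly.

1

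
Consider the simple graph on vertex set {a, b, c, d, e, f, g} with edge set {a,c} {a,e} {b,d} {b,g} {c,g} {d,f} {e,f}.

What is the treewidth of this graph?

A width-2 tree decomposition is:
Bags: B1 = {b, d, f}  B2 = {b, f, g}  B3 = {c, f, g}  B4 = {a, c, f}  B5 = {a, e, f}
Tree: B1–B2, B2–B3, B3–B4, B4–B5
Each bag holds 3 vertices, so the decomposition has width 2, which upper-bounds the treewidth. The edges f–d–b–g–c–a–e–f form a cycle, so G is not a tree and its treewidth is at least 2. The upper and lower bounds meet at 2, so that is the treewidth.

2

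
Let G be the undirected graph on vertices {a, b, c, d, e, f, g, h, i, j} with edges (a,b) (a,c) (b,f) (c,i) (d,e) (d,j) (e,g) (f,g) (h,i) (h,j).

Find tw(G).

2

A width-2 tree decomposition is:
Bags: B1 = {d, h, j}  B2 = {d, e, h}  B3 = {e, g, h}  B4 = {f, g, h}  B5 = {b, f, h}  B6 = {a, b, h}  B7 = {a, c, h}  B8 = {c, h, i}
Tree: B1–B2, B2–B3, B3–B4, B4–B5, B5–B6, B6–B7, B7–B8
The largest bag has 3 vertices, giving width 2; this decomposition certifies tw(G) ≤ 2. For the lower bound, G contains the cycle h–j–d–e–g–f–b–a–c–i–h, so G is not a forest; only forests have treewidth ≤ 1, hence tw(G) ≥ 2. Therefore the treewidth is 2.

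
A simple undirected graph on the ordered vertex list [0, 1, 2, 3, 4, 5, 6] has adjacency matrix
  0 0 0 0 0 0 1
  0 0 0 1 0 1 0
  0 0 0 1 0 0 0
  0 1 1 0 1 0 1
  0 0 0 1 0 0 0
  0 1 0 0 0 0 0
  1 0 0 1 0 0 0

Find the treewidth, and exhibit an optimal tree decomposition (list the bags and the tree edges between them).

Every bag has size at most 2, so the width is 2 − 1 = 1 and tw(G) ≤ 1. Since G has at least one edge (e.g. 6–3), it is not an edgeless graph, so tw(G) ≥ 1. Combining the bounds, tw(G) = 1.

Treewidth 1.
One such decomposition:
Bags: B1 = {3, 6}  B2 = {0, 6}  B3 = {2, 3}  B4 = {3, 4}  B5 = {1, 3}  B6 = {1, 5}
Tree: B1–B2, B1–B3, B1–B4, B1–B5, B5–B6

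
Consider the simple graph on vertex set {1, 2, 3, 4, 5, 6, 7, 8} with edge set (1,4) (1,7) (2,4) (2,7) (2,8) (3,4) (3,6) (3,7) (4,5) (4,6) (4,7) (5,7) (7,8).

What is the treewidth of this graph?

A width-2 tree decomposition is:
Bags: B1 = {2, 4, 7}  B2 = {3, 4, 7}  B3 = {2, 7, 8}  B4 = {3, 4, 6}  B5 = {1, 4, 7}  B6 = {4, 5, 7}
Tree: B1–B2, B1–B3, B2–B4, B2–B5, B2–B6
The largest bag has 3 vertices, giving width 2; this decomposition certifies tw(G) ≤ 2. On the other hand G contains the 3-clique {2, 7, 8}. A clique must lie in a single bag of any decomposition, so no decomposition can have width below 2. Hence tw(G) = 2 exactly.

2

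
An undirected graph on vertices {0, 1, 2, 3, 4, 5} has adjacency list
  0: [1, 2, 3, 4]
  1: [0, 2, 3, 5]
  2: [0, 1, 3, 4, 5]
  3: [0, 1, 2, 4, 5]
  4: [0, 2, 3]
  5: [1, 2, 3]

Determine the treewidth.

3

A width-3 tree decomposition is:
Bags: B1 = {0, 2, 3, 4}  B2 = {0, 1, 2, 3}  B3 = {1, 2, 3, 5}
Tree: B1–B2, B2–B3
Each bag holds 4 vertices, so the decomposition has width 3, which upper-bounds the treewidth. Conversely, {0, 1, 2, 3} is a clique of size 4, and the vertices of any clique must share a bag in every tree decomposition; so some bag has ≥ 4 vertices and tw(G) ≥ 3. The upper and lower bounds meet at 3, so that is the treewidth.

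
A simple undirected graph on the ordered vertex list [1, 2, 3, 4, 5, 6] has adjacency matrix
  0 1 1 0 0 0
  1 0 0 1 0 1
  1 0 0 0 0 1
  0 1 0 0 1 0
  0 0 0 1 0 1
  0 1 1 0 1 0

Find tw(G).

2

A width-2 tree decomposition is:
Bags: B1 = {4, 5, 6}  B2 = {2, 4, 6}  B3 = {2, 3, 6}  B4 = {1, 2, 3}
Tree: B1–B2, B2–B3, B3–B4
Every bag has size at most 3, so the width is 3 − 1 = 2 and tw(G) ≤ 2. Since 5–4–2–6–5 is a cycle in G, G is not acyclic. Forests are exactly the graphs of treewidth ≤ 1, so tw(G) ≥ 2. Combining the bounds, tw(G) = 2.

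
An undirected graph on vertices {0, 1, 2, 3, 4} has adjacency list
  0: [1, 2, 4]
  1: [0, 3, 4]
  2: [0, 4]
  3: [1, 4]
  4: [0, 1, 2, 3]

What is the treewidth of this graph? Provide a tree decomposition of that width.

Each bag holds 3 vertices, so the decomposition has width 2, which upper-bounds the treewidth. For the lower bound, the 3 vertices {0, 1, 4} are pairwise adjacent, and any tree decomposition puts a clique entirely inside one bag — forcing width ≥ 2. The upper and lower bounds meet at 2, so that is the treewidth.

Treewidth 2.
One optimal decomposition is:
Bags: B1 = {1, 3, 4}  B2 = {0, 1, 4}  B3 = {0, 2, 4}
Tree: B1–B2, B2–B3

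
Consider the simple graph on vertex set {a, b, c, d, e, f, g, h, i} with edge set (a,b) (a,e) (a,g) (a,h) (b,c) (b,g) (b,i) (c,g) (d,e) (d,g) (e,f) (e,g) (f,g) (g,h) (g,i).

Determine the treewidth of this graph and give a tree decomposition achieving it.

Each bag holds 3 vertices, so the decomposition has width 2, which upper-bounds the treewidth. On the other hand G contains the 3-clique {d, e, g}. A clique must lie in a single bag of any decomposition, so no decomposition can have width below 2. Hence tw(G) = 2 exactly.

Treewidth 2.
One optimal decomposition is:
Bags: B1 = {a, b, g}  B2 = {b, g, i}  B3 = {a, e, g}  B4 = {b, c, g}  B5 = {a, g, h}  B6 = {e, f, g}  B7 = {d, e, g}
Tree: B1–B2, B1–B3, B2–B4, B1–B5, B3–B6, B6–B7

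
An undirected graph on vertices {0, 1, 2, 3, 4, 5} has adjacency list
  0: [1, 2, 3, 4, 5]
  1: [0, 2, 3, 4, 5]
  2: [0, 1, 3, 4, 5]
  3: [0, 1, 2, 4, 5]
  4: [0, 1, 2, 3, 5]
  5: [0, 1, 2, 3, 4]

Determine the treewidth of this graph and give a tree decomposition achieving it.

Treewidth 5.
One optimal decomposition is:
Bags: B1 = {0, 1, 2, 3, 4, 5}
Tree: (single bag)

With just one bag of size 6, the width is 6 − 1 = 5, so tw(G) ≤ 5. On the other hand G contains the 6-clique {0, 1, 2, 3, 4, 5}. A clique must lie in a single bag of any decomposition, so no decomposition can have width below 5. The upper and lower bounds meet at 5, so that is the treewidth.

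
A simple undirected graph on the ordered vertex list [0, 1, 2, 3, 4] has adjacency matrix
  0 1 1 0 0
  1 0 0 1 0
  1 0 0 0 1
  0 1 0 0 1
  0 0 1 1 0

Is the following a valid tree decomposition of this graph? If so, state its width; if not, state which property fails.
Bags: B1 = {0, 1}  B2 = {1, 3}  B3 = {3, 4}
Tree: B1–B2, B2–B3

A tree decomposition must satisfy three properties: every vertex lies in some bag; for every edge, both endpoints lie together in some bag; and for every vertex, the bags containing it form a connected subtree. Here vertex 2 appears in no bag, so the decomposition is invalid.

No — vertex 2 appears in no bag.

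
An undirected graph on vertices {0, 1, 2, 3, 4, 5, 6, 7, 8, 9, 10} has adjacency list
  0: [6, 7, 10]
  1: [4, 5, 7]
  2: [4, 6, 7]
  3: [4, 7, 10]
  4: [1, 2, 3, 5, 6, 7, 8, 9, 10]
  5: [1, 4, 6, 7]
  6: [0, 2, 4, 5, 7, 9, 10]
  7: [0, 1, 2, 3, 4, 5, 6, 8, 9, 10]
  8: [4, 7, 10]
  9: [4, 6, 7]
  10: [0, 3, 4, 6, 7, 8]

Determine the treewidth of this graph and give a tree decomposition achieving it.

Every bag has size at most 4, so the width is 4 − 1 = 3 and tw(G) ≤ 3. On the other hand G contains the 4-clique {0, 6, 7, 10}. A clique must lie in a single bag of any decomposition, so no decomposition can have width below 3. The upper and lower bounds meet at 3, so that is the treewidth.

Treewidth 3.
One such decomposition:
Bags: B1 = {4, 6, 7, 10}  B2 = {2, 4, 6, 7}  B3 = {3, 4, 7, 10}  B4 = {0, 6, 7, 10}  B5 = {4, 5, 6, 7}  B6 = {4, 6, 7, 9}  B7 = {4, 7, 8, 10}  B8 = {1, 4, 5, 7}
Tree: B1–B2, B1–B3, B1–B4, B2–B5, B1–B6, B1–B7, B5–B8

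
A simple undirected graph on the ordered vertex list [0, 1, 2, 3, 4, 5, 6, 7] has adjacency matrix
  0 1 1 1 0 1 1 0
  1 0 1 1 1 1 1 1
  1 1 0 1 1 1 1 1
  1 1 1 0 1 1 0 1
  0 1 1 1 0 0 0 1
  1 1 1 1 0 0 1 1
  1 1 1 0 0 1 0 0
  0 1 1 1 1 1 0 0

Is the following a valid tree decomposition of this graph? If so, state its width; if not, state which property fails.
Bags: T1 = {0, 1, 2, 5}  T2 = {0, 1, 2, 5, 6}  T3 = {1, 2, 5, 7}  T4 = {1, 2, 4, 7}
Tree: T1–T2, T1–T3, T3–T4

No — vertex 3 appears in no bag.

A tree decomposition must satisfy three properties: every vertex lies in some bag; for every edge, both endpoints lie together in some bag; and for every vertex, the bags containing it form a connected subtree. Here vertex 3 appears in no bag, so the decomposition is invalid.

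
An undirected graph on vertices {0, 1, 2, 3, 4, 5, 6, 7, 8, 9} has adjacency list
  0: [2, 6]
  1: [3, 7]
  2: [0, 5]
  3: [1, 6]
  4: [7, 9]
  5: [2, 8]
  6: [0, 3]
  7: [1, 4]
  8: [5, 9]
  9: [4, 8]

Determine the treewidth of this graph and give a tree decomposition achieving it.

Every bag has size at most 3, so the width is 3 − 1 = 2 and tw(G) ≤ 2. The edges 9–4–7–1–3–6–0–2–5–8–9 form a cycle, so G is not a tree and its treewidth is at least 2. Hence tw(G) = 2 exactly.

Treewidth 2.
One optimal decomposition is:
Bags: B1 = {4, 7, 9}  B2 = {1, 7, 9}  B3 = {1, 3, 9}  B4 = {3, 6, 9}  B5 = {0, 6, 9}  B6 = {0, 2, 9}  B7 = {2, 5, 9}  B8 = {5, 8, 9}
Tree: B1–B2, B2–B3, B3–B4, B4–B5, B5–B6, B6–B7, B7–B8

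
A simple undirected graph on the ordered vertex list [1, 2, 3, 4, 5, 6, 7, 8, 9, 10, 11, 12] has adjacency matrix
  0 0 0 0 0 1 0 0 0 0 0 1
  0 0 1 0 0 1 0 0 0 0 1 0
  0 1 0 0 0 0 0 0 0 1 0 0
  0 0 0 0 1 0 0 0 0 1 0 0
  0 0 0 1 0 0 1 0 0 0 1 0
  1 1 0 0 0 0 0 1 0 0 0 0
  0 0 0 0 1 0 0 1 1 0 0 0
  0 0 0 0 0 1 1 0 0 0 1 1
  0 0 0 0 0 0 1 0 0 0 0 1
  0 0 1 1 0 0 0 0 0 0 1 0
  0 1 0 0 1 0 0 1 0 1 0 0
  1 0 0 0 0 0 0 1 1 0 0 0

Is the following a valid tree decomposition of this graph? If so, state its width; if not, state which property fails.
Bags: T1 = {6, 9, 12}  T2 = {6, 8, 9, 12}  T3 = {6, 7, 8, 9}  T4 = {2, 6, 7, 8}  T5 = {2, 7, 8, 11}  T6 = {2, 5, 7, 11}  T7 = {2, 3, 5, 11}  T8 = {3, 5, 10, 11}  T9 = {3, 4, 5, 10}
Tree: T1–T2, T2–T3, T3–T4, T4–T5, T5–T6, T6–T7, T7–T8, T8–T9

A tree decomposition must satisfy three properties: every vertex lies in some bag; for every edge, both endpoints lie together in some bag; and for every vertex, the bags containing it form a connected subtree. Here vertex 1 appears in no bag, so the decomposition is invalid.

No — vertex 1 appears in no bag.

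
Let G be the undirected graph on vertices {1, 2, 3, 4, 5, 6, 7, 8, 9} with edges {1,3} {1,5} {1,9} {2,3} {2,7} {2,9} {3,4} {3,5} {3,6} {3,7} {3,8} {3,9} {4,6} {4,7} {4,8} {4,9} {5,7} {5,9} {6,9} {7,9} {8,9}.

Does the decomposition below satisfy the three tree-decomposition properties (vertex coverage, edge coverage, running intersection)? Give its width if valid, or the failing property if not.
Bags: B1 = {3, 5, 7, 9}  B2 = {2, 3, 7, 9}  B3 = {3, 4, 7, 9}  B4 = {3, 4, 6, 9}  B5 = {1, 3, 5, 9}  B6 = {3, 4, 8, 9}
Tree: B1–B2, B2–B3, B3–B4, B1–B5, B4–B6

Every vertex of G appears in some bag (union = {1, 2, 3, 4, 5, 6, 7, 8, 9}); every edge is covered by a bag; and for each vertex v the set of bags containing v is connected in the bag tree. The decomposition is therefore valid. The largest bag has 4 vertices, so the width is 3.

Yes; width 3.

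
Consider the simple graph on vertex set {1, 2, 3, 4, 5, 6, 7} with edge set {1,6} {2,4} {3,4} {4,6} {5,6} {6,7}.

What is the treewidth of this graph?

1

A width-1 tree decomposition is:
Bags: B1 = {4, 6}  B2 = {2, 4}  B3 = {3, 4}  B4 = {1, 6}  B5 = {6, 7}  B6 = {5, 6}
Tree: B1–B2, B1–B3, B1–B4, B4–B5, B4–B6
Each bag holds 2 vertices, so the decomposition has width 1, which upper-bounds the treewidth. G has an edge, so its treewidth is at least 1. Combining the bounds, tw(G) = 1.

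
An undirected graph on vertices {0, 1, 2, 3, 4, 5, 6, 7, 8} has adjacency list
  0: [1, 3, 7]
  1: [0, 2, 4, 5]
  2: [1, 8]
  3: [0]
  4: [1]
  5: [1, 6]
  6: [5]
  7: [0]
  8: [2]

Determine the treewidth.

A width-1 tree decomposition is:
Bags: B1 = {1, 4}  B2 = {1, 2}  B3 = {1, 5}  B4 = {2, 8}  B5 = {0, 1}  B6 = {5, 6}  B7 = {0, 3}  B8 = {0, 7}
Tree: B1–B2, B2–B3, B2–B4, B1–B5, B3–B6, B5–B7, B5–B8
The largest bag has 2 vertices, giving width 1; this decomposition certifies tw(G) ≤ 1. Any graph with an edge has treewidth ≥ 1, and G has the edge 1–4. Combining the bounds, tw(G) = 1.

1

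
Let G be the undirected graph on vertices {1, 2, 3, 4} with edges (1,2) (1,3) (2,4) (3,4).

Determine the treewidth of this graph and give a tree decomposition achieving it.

The largest bag has 3 vertices, giving width 2; this decomposition certifies tw(G) ≤ 2. Since 1–3–4–2–1 is a cycle in G, G is not acyclic. Forests are exactly the graphs of treewidth ≤ 1, so tw(G) ≥ 2. Combining the bounds, tw(G) = 2.

Treewidth 2.
Bags: B1 = {1, 3, 4}  B2 = {1, 2, 4}
Tree: B1–B2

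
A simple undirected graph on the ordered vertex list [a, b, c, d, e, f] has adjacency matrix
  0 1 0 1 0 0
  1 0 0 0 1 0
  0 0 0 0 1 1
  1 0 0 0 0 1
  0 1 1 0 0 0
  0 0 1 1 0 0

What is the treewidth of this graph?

A width-2 tree decomposition is:
Bags: B1 = {a, b, d}  B2 = {b, d, f}  B3 = {b, c, f}  B4 = {b, c, e}
Tree: B1–B2, B2–B3, B3–B4
Each bag holds 3 vertices, so the decomposition has width 2, which upper-bounds the treewidth. For the lower bound, G contains the cycle b–a–d–f–c–e–b, so G is not a forest; only forests have treewidth ≤ 1, hence tw(G) ≥ 2. Combining the bounds, tw(G) = 2.

2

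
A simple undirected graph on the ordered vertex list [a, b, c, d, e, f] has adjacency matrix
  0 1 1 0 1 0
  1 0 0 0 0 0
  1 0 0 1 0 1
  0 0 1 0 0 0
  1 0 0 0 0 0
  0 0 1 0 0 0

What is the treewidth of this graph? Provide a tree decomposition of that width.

The largest bag has 2 vertices, giving width 1; this decomposition certifies tw(G) ≤ 1. Any graph with an edge has treewidth ≥ 1, and G has the edge a–e. Therefore the treewidth is 1.

Treewidth 1.
One such decomposition:
Bags: B1 = {a, e}  B2 = {a, c}  B3 = {c, d}  B4 = {c, f}  B5 = {a, b}
Tree: B1–B2, B2–B3, B2–B4, B2–B5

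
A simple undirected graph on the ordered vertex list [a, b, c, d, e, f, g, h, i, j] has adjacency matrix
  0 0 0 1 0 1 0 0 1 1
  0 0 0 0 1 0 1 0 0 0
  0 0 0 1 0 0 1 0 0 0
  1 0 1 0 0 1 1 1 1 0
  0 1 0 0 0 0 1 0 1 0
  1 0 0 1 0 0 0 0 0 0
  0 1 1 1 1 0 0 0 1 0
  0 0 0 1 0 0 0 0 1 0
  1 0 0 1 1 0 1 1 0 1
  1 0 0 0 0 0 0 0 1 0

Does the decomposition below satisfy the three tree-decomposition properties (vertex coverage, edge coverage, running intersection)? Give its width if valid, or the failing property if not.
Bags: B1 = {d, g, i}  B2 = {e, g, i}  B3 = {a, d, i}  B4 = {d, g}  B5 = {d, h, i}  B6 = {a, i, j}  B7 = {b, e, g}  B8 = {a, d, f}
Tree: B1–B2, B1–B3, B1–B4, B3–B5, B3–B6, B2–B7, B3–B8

A tree decomposition must satisfy three properties: every vertex lies in some bag; for every edge, both endpoints lie together in some bag; and for every vertex, the bags containing it form a connected subtree. Here vertex c appears in no bag, so the decomposition is invalid.

No — vertex c appears in no bag.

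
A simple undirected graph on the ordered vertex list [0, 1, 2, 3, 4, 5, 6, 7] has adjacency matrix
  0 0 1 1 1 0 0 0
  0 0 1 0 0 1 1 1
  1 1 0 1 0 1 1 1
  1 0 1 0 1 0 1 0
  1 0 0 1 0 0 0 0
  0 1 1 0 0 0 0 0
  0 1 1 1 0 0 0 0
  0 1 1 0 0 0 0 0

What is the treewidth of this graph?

2

A width-2 tree decomposition is:
Bags: B1 = {2, 3, 6}  B2 = {1, 2, 6}  B3 = {1, 2, 7}  B4 = {0, 2, 3}  B5 = {1, 2, 5}  B6 = {0, 3, 4}
Tree: B1–B2, B2–B3, B1–B4, B3–B5, B4–B6
Each bag holds 3 vertices, so the decomposition has width 2, which upper-bounds the treewidth. Conversely, {0, 2, 3} is a clique of size 3, and the vertices of any clique must share a bag in every tree decomposition; so some bag has ≥ 3 vertices and tw(G) ≥ 2. The upper and lower bounds meet at 2, so that is the treewidth.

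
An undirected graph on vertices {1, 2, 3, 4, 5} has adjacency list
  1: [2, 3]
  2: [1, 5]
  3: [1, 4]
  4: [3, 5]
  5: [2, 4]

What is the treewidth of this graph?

A width-2 tree decomposition is:
Bags: B1 = {1, 2, 5}  B2 = {1, 3, 5}  B3 = {3, 4, 5}
Tree: B1–B2, B2–B3
Every bag has size at most 3, so the width is 3 − 1 = 2 and tw(G) ≤ 2. For the lower bound, G contains the cycle 5–2–1–3–4–5, so G is not a forest; only forests have treewidth ≤ 1, hence tw(G) ≥ 2. Therefore the treewidth is 2.

2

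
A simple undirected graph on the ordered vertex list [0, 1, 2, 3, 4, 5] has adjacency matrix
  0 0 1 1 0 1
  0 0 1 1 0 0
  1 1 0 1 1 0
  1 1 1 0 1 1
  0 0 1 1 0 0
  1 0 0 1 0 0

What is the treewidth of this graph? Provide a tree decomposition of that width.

Treewidth 2.
Bags: B1 = {0, 2, 3}  B2 = {2, 3, 4}  B3 = {1, 2, 3}  B4 = {0, 3, 5}
Tree: B1–B2, B1–B3, B1–B4

The largest bag has 3 vertices, giving width 2; this decomposition certifies tw(G) ≤ 2. For the lower bound, the 3 vertices {0, 2, 3} are pairwise adjacent, and any tree decomposition puts a clique entirely inside one bag — forcing width ≥ 2. Combining the bounds, tw(G) = 2.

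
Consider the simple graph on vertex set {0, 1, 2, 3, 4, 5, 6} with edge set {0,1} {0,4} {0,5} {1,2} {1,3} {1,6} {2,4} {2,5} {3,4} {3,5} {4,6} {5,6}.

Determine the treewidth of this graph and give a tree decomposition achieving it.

Treewidth 3.
One such decomposition:
Bags: B1 = {1, 3, 4, 5}  B2 = {0, 1, 4, 5}  B3 = {1, 2, 4, 5}  B4 = {1, 4, 5, 6}
Tree: B1–B2, B2–B3, B3–B4

Every bag has size at most 4, so the width is 4 − 1 = 3 and tw(G) ≤ 3. For the lower bound: the 4 vertex sets {3,4}, {0,1}, {5}, {2} are disjoint, each induces a connected subgraph, and every pair is joined by at least one edge of G. Contracting each set to a single vertex therefore yields K_{4} as a minor, and since treewidth is minor-monotone, tw(G) ≥ tw(K_{4}) = 3. Combining the bounds, tw(G) = 3.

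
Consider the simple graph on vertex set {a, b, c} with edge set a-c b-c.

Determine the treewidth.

1

A width-1 tree decomposition is:
Bags: B1 = {a, c}  B2 = {b, c}
Tree: B1–B2
Each bag holds 2 vertices, so the decomposition has width 1, which upper-bounds the treewidth. Since G has at least one edge (e.g. c–a), it is not an edgeless graph, so tw(G) ≥ 1. Therefore the treewidth is 1.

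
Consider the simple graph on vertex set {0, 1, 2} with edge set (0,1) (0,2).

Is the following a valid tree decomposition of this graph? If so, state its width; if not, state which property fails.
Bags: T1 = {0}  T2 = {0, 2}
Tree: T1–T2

No — vertex 1 appears in no bag.

A tree decomposition must satisfy three properties: every vertex lies in some bag; for every edge, both endpoints lie together in some bag; and for every vertex, the bags containing it form a connected subtree. Here vertex 1 appears in no bag, so the decomposition is invalid.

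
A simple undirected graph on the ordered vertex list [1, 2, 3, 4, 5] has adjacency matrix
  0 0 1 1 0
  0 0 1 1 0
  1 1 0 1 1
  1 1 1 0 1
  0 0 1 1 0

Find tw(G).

2

A width-2 tree decomposition is:
Bags: B1 = {2, 3, 4}  B2 = {1, 3, 4}  B3 = {3, 4, 5}
Tree: B1–B2, B1–B3
The largest bag has 3 vertices, giving width 2; this decomposition certifies tw(G) ≤ 2. Conversely, {1, 3, 4} is a clique of size 3, and the vertices of any clique must share a bag in every tree decomposition; so some bag has ≥ 3 vertices and tw(G) ≥ 2. Hence tw(G) = 2 exactly.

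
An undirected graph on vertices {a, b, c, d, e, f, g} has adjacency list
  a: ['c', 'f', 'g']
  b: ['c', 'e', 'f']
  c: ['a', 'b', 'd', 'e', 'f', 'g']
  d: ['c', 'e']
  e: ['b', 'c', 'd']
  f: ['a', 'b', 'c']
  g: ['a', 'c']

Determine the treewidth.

2

A width-2 tree decomposition is:
Bags: B1 = {c, d, e}  B2 = {b, c, e}  B3 = {b, c, f}  B4 = {a, c, f}  B5 = {a, c, g}
Tree: B1–B2, B2–B3, B3–B4, B4–B5
The largest bag has 3 vertices, giving width 2; this decomposition certifies tw(G) ≤ 2. For the lower bound, the 3 vertices {c, d, e} are pairwise adjacent, and any tree decomposition puts a clique entirely inside one bag — forcing width ≥ 2. The upper and lower bounds meet at 2, so that is the treewidth.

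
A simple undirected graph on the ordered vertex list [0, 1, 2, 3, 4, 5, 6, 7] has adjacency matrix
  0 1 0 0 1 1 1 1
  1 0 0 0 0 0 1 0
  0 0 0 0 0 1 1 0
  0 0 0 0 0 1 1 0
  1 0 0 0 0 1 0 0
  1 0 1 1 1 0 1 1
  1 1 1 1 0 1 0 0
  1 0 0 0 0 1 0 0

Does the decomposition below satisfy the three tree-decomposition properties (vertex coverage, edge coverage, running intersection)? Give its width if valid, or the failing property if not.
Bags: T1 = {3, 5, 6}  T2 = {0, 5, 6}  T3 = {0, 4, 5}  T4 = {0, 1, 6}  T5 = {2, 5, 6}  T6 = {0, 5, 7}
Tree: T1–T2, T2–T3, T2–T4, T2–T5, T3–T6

Yes; width 2.

Vertex coverage: the bags together contain {0, 1, 2, 3, 4, 5, 6, 7}, the full vertex set. Edge coverage: each edge of G has both endpoints in at least one bag. Running intersection: for every vertex, the bags containing it form a connected subtree. All three properties hold, so this is a valid tree decomposition of width max|bag| − 1 = 2, and hence tw(G) ≤ 2.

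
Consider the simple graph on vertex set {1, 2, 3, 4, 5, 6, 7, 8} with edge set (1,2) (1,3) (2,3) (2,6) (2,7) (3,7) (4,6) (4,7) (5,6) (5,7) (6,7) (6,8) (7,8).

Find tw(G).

2

A width-2 tree decomposition is:
Bags: B1 = {5, 6, 7}  B2 = {2, 6, 7}  B3 = {6, 7, 8}  B4 = {2, 3, 7}  B5 = {1, 2, 3}  B6 = {4, 6, 7}
Tree: B1–B2, B1–B3, B2–B4, B4–B5, B2–B6
The largest bag has 3 vertices, giving width 2; this decomposition certifies tw(G) ≤ 2. Conversely, {1, 2, 3} is a clique of size 3, and the vertices of any clique must share a bag in every tree decomposition; so some bag has ≥ 3 vertices and tw(G) ≥ 2. Therefore the treewidth is 2.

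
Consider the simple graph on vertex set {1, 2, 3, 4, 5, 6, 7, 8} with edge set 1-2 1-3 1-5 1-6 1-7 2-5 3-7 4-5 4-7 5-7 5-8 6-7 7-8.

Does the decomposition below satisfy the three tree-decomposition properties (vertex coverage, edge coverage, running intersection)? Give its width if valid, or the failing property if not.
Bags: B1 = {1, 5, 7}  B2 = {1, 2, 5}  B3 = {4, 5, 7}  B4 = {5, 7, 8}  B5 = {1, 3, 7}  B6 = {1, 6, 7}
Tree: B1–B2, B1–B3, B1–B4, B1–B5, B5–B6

Checking the three conditions: (i) the bags cover all of {1, 2, 3, 4, 5, 6, 7, 8}; (ii) for each edge, some bag contains both endpoints; (iii) the bags containing any fixed vertex form a subtree. All hold, so the decomposition is valid with width 3 − 1 = 2.

Yes; width 2.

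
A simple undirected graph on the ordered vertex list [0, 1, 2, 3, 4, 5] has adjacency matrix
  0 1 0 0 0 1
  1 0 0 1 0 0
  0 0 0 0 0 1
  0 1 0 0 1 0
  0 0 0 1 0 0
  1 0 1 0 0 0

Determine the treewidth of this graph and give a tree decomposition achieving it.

Each bag holds 2 vertices, so the decomposition has width 1, which upper-bounds the treewidth. Since G has at least one edge (e.g. 4–3), it is not an edgeless graph, so tw(G) ≥ 1. Combining the bounds, tw(G) = 1.

Treewidth 1.
Bags: B1 = {3, 4}  B2 = {1, 3}  B3 = {0, 1}  B4 = {0, 5}  B5 = {2, 5}
Tree: B1–B2, B2–B3, B3–B4, B4–B5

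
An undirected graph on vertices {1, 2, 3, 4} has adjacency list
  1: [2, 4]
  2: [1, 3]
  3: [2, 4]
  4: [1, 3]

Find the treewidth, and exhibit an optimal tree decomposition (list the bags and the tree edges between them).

Treewidth 2.
One such decomposition:
Bags: B1 = {1, 3, 4}  B2 = {1, 2, 3}
Tree: B1–B2

Each bag holds 3 vertices, so the decomposition has width 2, which upper-bounds the treewidth. Since 1–4–3–2–1 is a cycle in G, G is not acyclic. Forests are exactly the graphs of treewidth ≤ 1, so tw(G) ≥ 2. The upper and lower bounds meet at 2, so that is the treewidth.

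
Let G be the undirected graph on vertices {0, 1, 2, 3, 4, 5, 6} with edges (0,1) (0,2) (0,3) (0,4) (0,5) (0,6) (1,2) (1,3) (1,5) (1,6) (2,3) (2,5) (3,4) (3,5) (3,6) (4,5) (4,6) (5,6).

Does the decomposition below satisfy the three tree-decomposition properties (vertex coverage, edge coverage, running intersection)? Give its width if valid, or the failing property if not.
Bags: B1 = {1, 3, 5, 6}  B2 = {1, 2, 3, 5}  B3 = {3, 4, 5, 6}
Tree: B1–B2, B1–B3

A tree decomposition must satisfy three properties: every vertex lies in some bag; for every edge, both endpoints lie together in some bag; and for every vertex, the bags containing it form a connected subtree. Here vertex 0 appears in no bag, so the decomposition is invalid.

No — vertex 0 appears in no bag.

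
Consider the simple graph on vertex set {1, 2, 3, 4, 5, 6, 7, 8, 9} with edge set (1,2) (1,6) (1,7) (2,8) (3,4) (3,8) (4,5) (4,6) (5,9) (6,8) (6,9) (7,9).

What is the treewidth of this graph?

A width-3 tree decomposition is:
Bags: B1 = {1, 2, 3, 8}  B2 = {1, 3, 6, 8}  B3 = {1, 3, 4, 6}  B4 = {1, 4, 6, 7}  B5 = {4, 6, 7, 9}  B6 = {4, 5, 7, 9}
Tree: B1–B2, B2–B3, B3–B4, B4–B5, B5–B6
Each bag holds 4 vertices, so the decomposition has width 3, which upper-bounds the treewidth. For the lower bound: the 4 vertex sets {2,3,8}, {1}, {6}, {4,5,7,9} are disjoint, each induces a connected subgraph, and every pair is joined by at least one edge of G. Contracting each set to a single vertex therefore yields K_{4} as a minor, and since treewidth is minor-monotone, tw(G) ≥ tw(K_{4}) = 3. The upper and lower bounds meet at 3, so that is the treewidth.

3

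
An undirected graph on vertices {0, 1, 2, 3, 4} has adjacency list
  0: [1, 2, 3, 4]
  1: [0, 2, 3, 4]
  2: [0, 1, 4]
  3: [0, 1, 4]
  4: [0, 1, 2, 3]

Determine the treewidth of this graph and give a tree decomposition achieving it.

The largest bag has 4 vertices, giving width 3; this decomposition certifies tw(G) ≤ 3. On the other hand G contains the 4-clique {0, 1, 2, 4}. A clique must lie in a single bag of any decomposition, so no decomposition can have width below 3. The upper and lower bounds meet at 3, so that is the treewidth.

Treewidth 3.
One optimal decomposition is:
Bags: B1 = {0, 1, 2, 4}  B2 = {0, 1, 3, 4}
Tree: B1–B2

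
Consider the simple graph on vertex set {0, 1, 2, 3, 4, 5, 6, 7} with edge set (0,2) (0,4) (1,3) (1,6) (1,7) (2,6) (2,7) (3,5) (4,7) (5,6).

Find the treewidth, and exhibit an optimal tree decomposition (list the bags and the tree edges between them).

Each bag holds 3 vertices, so the decomposition has width 2, which upper-bounds the treewidth. For the lower bound, G contains the cycle 3–5–6–1–3, so G is not a forest; only forests have treewidth ≤ 1, hence tw(G) ≥ 2. Therefore the treewidth is 2.

Treewidth 2.
One such decomposition:
Bags: B1 = {1, 3, 5}  B2 = {1, 5, 6}  B3 = {1, 6, 7}  B4 = {2, 6, 7}  B5 = {2, 4, 7}  B6 = {0, 2, 4}
Tree: B1–B2, B2–B3, B3–B4, B4–B5, B5–B6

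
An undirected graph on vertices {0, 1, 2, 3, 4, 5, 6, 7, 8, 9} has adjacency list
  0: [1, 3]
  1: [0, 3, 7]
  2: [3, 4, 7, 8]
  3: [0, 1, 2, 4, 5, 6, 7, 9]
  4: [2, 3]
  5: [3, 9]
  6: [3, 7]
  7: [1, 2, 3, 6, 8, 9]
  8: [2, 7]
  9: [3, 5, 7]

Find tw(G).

A width-2 tree decomposition is:
Bags: B1 = {0, 1, 3}  B2 = {1, 3, 7}  B3 = {3, 7, 9}  B4 = {2, 3, 7}  B5 = {2, 7, 8}  B6 = {2, 3, 4}  B7 = {3, 6, 7}  B8 = {3, 5, 9}
Tree: B1–B2, B2–B3, B2–B4, B4–B5, B4–B6, B2–B7, B3–B8
Each bag holds 3 vertices, so the decomposition has width 2, which upper-bounds the treewidth. On the other hand G contains the 3-clique {2, 7, 8}. A clique must lie in a single bag of any decomposition, so no decomposition can have width below 2. Combining the bounds, tw(G) = 2.

2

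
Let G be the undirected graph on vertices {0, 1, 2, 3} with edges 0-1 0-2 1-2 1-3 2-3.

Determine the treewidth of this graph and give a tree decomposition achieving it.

The largest bag has 3 vertices, giving width 2; this decomposition certifies tw(G) ≤ 2. Conversely, {0, 1, 2} is a clique of size 3, and the vertices of any clique must share a bag in every tree decomposition; so some bag has ≥ 3 vertices and tw(G) ≥ 2. Combining the bounds, tw(G) = 2.

Treewidth 2.
Bags: B1 = {0, 1, 2}  B2 = {1, 2, 3}
Tree: B1–B2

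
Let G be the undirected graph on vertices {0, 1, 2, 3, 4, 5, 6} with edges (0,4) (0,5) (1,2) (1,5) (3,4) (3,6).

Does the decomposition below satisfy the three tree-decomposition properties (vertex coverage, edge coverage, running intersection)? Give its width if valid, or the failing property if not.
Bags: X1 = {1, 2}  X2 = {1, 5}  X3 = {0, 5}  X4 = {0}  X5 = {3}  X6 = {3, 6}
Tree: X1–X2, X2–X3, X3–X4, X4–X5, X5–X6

No — vertex 4 appears in no bag.

A tree decomposition must satisfy three properties: every vertex lies in some bag; for every edge, both endpoints lie together in some bag; and for every vertex, the bags containing it form a connected subtree. Here vertex 4 appears in no bag, so the decomposition is invalid.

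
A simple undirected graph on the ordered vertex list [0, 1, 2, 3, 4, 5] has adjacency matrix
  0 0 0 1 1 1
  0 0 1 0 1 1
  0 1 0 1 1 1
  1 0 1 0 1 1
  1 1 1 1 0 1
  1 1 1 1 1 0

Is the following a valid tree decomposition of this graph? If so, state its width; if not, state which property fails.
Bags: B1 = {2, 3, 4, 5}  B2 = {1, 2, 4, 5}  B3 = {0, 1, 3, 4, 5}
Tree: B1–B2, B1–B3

A tree decomposition must satisfy three properties: every vertex lies in some bag; for every edge, both endpoints lie together in some bag; and for every vertex, the bags containing it form a connected subtree. Here bags containing vertex 1 are not connected in the tree, so the decomposition is invalid.

No — bags containing vertex 1 are not connected in the tree.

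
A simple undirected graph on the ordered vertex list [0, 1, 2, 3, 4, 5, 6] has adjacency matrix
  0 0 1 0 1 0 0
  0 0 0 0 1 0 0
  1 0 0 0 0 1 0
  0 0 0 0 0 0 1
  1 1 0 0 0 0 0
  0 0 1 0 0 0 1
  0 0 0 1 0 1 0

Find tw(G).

1

A width-1 tree decomposition is:
Bags: B1 = {1, 4}  B2 = {0, 4}  B3 = {0, 2}  B4 = {2, 5}  B5 = {5, 6}  B6 = {3, 6}
Tree: B1–B2, B2–B3, B3–B4, B4–B5, B5–B6
Each bag holds 2 vertices, so the decomposition has width 1, which upper-bounds the treewidth. G has an edge, so its treewidth is at least 1. Hence tw(G) = 1 exactly.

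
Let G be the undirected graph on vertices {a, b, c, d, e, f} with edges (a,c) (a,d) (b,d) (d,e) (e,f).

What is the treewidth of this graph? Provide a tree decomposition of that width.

Each bag holds 2 vertices, so the decomposition has width 1, which upper-bounds the treewidth. G has an edge, so its treewidth is at least 1. Hence tw(G) = 1 exactly.

Treewidth 1.
One such decomposition:
Bags: B1 = {b, d}  B2 = {d, e}  B3 = {a, d}  B4 = {e, f}  B5 = {a, c}
Tree: B1–B2, B2–B3, B2–B4, B3–B5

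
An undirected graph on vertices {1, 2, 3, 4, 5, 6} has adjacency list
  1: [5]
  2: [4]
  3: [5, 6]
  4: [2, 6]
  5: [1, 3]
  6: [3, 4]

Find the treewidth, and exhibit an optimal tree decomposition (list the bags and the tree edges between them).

Every bag has size at most 2, so the width is 2 − 1 = 1 and tw(G) ≤ 1. Any graph with an edge has treewidth ≥ 1, and G has the edge 1–5. Therefore the treewidth is 1.

Treewidth 1.
One such decomposition:
Bags: B1 = {1, 5}  B2 = {3, 5}  B3 = {3, 6}  B4 = {4, 6}  B5 = {2, 4}
Tree: B1–B2, B2–B3, B3–B4, B4–B5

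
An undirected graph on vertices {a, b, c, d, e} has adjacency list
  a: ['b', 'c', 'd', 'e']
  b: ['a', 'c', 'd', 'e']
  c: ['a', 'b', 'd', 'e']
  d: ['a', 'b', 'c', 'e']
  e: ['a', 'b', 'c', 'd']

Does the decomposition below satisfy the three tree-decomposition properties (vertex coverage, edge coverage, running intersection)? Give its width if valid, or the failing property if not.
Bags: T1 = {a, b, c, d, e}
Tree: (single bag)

Yes; width 4.

Vertex coverage: the bags together contain {a, b, c, d, e}, the full vertex set. Edge coverage: each edge of G has both endpoints in at least one bag. Running intersection: for every vertex, the bags containing it form a connected subtree. All three properties hold, so this is a valid tree decomposition of width max|bag| − 1 = 4, and hence tw(G) ≤ 4.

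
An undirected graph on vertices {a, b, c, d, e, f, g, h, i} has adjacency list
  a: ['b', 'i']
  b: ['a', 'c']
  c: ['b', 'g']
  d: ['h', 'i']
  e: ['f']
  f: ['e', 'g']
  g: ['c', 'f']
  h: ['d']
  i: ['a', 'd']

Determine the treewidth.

A width-1 tree decomposition is:
Bags: B1 = {d, h}  B2 = {d, i}  B3 = {a, i}  B4 = {a, b}  B5 = {b, c}  B6 = {c, g}  B7 = {f, g}  B8 = {e, f}
Tree: B1–B2, B2–B3, B3–B4, B4–B5, B5–B6, B6–B7, B7–B8
The largest bag has 2 vertices, giving width 1; this decomposition certifies tw(G) ≤ 1. G has an edge, so its treewidth is at least 1. Combining the bounds, tw(G) = 1.

1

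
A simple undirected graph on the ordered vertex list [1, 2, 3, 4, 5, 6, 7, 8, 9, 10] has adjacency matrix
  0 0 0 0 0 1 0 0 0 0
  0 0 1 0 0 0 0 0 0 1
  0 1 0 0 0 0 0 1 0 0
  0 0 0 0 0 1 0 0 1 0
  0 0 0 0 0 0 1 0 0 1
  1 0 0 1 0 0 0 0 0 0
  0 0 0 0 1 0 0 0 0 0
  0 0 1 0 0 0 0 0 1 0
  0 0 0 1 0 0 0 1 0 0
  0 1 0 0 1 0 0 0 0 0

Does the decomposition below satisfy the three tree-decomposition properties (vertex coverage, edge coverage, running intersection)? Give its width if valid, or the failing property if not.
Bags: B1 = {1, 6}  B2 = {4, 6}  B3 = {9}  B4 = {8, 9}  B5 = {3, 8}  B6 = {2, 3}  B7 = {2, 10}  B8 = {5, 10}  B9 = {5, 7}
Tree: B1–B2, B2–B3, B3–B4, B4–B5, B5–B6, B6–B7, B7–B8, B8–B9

A tree decomposition must satisfy three properties: every vertex lies in some bag; for every edge, both endpoints lie together in some bag; and for every vertex, the bags containing it form a connected subtree. Here edge (4,9) lies in no bag, so the decomposition is invalid.

No — edge (4,9) lies in no bag.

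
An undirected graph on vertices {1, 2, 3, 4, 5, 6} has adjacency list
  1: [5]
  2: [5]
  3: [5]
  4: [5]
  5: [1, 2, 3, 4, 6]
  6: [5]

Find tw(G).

1

A width-1 tree decomposition is:
Bags: B1 = {1, 5}  B2 = {5, 6}  B3 = {2, 5}  B4 = {3, 5}  B5 = {4, 5}
Tree: B1–B2, B1–B3, B2–B4, B2–B5
The largest bag has 2 vertices, giving width 1; this decomposition certifies tw(G) ≤ 1. Since G has at least one edge (e.g. 5–1), it is not an edgeless graph, so tw(G) ≥ 1. Therefore the treewidth is 1.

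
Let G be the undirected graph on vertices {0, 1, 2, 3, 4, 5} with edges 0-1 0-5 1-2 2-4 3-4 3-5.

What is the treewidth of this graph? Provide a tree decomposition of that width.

Treewidth 2.
Bags: B1 = {3, 4, 5}  B2 = {2, 4, 5}  B3 = {1, 2, 5}  B4 = {0, 1, 5}
Tree: B1–B2, B2–B3, B3–B4

The largest bag has 3 vertices, giving width 2; this decomposition certifies tw(G) ≤ 2. Since 5–3–4–2–1–0–5 is a cycle in G, G is not acyclic. Forests are exactly the graphs of treewidth ≤ 1, so tw(G) ≥ 2. Therefore the treewidth is 2.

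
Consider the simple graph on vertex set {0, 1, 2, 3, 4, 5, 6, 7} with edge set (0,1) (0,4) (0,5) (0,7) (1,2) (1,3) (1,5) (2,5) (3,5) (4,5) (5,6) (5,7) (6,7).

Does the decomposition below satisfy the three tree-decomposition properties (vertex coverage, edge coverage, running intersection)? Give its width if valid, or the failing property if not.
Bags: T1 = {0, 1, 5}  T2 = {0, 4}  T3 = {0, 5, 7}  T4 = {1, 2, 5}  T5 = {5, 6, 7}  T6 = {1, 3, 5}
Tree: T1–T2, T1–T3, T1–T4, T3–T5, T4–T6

A tree decomposition must satisfy three properties: every vertex lies in some bag; for every edge, both endpoints lie together in some bag; and for every vertex, the bags containing it form a connected subtree. Here edge (5,4) lies in no bag, so the decomposition is invalid.

No — edge (5,4) lies in no bag.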